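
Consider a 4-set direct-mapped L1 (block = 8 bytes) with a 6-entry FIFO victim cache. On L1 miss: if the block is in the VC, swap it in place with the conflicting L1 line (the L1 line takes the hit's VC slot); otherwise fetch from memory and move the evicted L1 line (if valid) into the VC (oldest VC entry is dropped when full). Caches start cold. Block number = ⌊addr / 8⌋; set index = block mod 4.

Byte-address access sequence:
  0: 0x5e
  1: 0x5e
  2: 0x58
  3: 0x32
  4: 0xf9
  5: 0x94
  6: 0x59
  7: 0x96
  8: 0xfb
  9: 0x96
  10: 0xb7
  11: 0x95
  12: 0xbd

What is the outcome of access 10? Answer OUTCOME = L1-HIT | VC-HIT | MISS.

OUTCOME = MISS

  [0] addr=0x5e blk=11 s=3: MISS | VC []
  [1] addr=0x5e blk=11 s=3: L1-HIT | VC []
  [2] addr=0x58 blk=11 s=3: L1-HIT | VC []
  [3] addr=0x32 blk=6 s=2: MISS | VC []
  [4] addr=0xf9 blk=31 s=3: MISS | VC [11]
  [5] addr=0x94 blk=18 s=2: MISS | VC [11, 6]
  [6] addr=0x59 blk=11 s=3: VC-HIT | VC [31, 6]
  [7] addr=0x96 blk=18 s=2: L1-HIT | VC [31, 6]
  [8] addr=0xfb blk=31 s=3: VC-HIT | VC [11, 6]
  [9] addr=0x96 blk=18 s=2: L1-HIT | VC [11, 6]
  [10] addr=0xb7 blk=22 s=2: MISS | VC [11, 6, 18]
  [11] addr=0x95 blk=18 s=2: VC-HIT | VC [11, 6, 22]
  [12] addr=0xbd blk=23 s=3: MISS | VC [11, 6, 22, 31]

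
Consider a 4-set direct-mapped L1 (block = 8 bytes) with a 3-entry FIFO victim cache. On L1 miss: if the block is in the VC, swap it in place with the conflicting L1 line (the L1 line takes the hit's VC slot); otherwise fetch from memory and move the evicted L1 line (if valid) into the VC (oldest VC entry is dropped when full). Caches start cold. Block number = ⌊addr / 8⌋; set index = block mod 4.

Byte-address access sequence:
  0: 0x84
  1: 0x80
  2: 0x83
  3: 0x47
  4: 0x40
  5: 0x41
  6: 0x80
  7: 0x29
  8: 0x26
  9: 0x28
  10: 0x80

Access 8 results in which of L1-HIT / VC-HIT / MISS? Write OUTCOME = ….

OUTCOME = MISS

#0 0x84→b16/s0 MISS; vc=[]
#1 0x80→b16/s0 L1-HIT; vc=[]
#2 0x83→b16/s0 L1-HIT; vc=[]
#3 0x47→b8/s0 MISS; vc=[16]
#4 0x40→b8/s0 L1-HIT; vc=[16]
#5 0x41→b8/s0 L1-HIT; vc=[16]
#6 0x80→b16/s0 VC-HIT; vc=[8]
#7 0x29→b5/s1 MISS; vc=[8]
#8 0x26→b4/s0 MISS; vc=[8,16]
#9 0x28→b5/s1 L1-HIT; vc=[8,16]
#10 0x80→b16/s0 VC-HIT; vc=[8,4]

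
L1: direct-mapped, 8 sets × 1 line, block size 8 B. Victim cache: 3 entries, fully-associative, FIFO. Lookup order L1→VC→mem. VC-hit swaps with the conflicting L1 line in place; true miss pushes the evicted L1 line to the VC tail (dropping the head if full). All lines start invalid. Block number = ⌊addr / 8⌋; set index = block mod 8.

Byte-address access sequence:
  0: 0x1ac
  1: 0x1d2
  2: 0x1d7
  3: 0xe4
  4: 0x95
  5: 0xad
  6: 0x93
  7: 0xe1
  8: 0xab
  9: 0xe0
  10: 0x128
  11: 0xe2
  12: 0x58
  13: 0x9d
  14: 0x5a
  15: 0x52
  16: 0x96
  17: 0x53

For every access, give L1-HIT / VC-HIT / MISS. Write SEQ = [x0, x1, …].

#0 0x1ac→b53/s5 MISS; vc=[]
#1 0x1d2→b58/s2 MISS; vc=[]
#2 0x1d7→b58/s2 L1-HIT; vc=[]
#3 0xe4→b28/s4 MISS; vc=[]
#4 0x95→b18/s2 MISS; vc=[58]
#5 0xad→b21/s5 MISS; vc=[58,53]
#6 0x93→b18/s2 L1-HIT; vc=[58,53]
#7 0xe1→b28/s4 L1-HIT; vc=[58,53]
#8 0xab→b21/s5 L1-HIT; vc=[58,53]
#9 0xe0→b28/s4 L1-HIT; vc=[58,53]
#10 0x128→b37/s5 MISS; vc=[58,53,21]
#11 0xe2→b28/s4 L1-HIT; vc=[58,53,21]
#12 0x58→b11/s3 MISS; vc=[58,53,21]
#13 0x9d→b19/s3 MISS; vc=[53,21,11]
#14 0x5a→b11/s3 VC-HIT; vc=[53,21,19]
#15 0x52→b10/s2 MISS; vc=[21,19,18]
#16 0x96→b18/s2 VC-HIT; vc=[21,19,10]
#17 0x53→b10/s2 VC-HIT; vc=[21,19,18]

SEQ = [MISS, MISS, L1-HIT, MISS, MISS, MISS, L1-HIT, L1-HIT, L1-HIT, L1-HIT, MISS, L1-HIT, MISS, MISS, VC-HIT, MISS, VC-HIT, VC-HIT]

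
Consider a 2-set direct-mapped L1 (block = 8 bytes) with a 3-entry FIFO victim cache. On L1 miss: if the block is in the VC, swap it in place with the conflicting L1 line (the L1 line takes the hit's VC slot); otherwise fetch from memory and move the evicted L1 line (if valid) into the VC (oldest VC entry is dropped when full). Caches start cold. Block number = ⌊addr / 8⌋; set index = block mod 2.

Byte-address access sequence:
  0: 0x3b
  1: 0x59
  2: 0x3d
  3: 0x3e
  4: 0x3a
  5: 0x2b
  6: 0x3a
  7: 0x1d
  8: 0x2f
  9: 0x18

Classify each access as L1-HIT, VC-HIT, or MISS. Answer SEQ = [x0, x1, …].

SEQ = [MISS, MISS, VC-HIT, L1-HIT, L1-HIT, MISS, VC-HIT, MISS, VC-HIT, VC-HIT]

#0 0x3b→b7/s1 MISS; vc=[]
#1 0x59→b11/s1 MISS; vc=[7]
#2 0x3d→b7/s1 VC-HIT; vc=[11]
#3 0x3e→b7/s1 L1-HIT; vc=[11]
#4 0x3a→b7/s1 L1-HIT; vc=[11]
#5 0x2b→b5/s1 MISS; vc=[11,7]
#6 0x3a→b7/s1 VC-HIT; vc=[11,5]
#7 0x1d→b3/s1 MISS; vc=[11,5,7]
#8 0x2f→b5/s1 VC-HIT; vc=[11,3,7]
#9 0x18→b3/s1 VC-HIT; vc=[11,5,7]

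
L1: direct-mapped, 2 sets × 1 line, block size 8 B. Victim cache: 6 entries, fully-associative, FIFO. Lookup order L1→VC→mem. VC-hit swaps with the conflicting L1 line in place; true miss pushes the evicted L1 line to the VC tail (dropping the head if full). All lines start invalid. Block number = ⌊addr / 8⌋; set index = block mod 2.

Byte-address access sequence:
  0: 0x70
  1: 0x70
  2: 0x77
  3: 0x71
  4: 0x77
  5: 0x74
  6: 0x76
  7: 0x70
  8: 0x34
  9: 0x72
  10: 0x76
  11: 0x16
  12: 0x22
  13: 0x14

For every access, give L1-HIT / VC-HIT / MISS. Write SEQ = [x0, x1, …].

SEQ = [MISS, L1-HIT, L1-HIT, L1-HIT, L1-HIT, L1-HIT, L1-HIT, L1-HIT, MISS, VC-HIT, L1-HIT, MISS, MISS, VC-HIT]

#0 0x70→b14/s0 MISS; vc=[]
#1 0x70→b14/s0 L1-HIT; vc=[]
#2 0x77→b14/s0 L1-HIT; vc=[]
#3 0x71→b14/s0 L1-HIT; vc=[]
#4 0x77→b14/s0 L1-HIT; vc=[]
#5 0x74→b14/s0 L1-HIT; vc=[]
#6 0x76→b14/s0 L1-HIT; vc=[]
#7 0x70→b14/s0 L1-HIT; vc=[]
#8 0x34→b6/s0 MISS; vc=[14]
#9 0x72→b14/s0 VC-HIT; vc=[6]
#10 0x76→b14/s0 L1-HIT; vc=[6]
#11 0x16→b2/s0 MISS; vc=[6,14]
#12 0x22→b4/s0 MISS; vc=[6,14,2]
#13 0x14→b2/s0 VC-HIT; vc=[6,14,4]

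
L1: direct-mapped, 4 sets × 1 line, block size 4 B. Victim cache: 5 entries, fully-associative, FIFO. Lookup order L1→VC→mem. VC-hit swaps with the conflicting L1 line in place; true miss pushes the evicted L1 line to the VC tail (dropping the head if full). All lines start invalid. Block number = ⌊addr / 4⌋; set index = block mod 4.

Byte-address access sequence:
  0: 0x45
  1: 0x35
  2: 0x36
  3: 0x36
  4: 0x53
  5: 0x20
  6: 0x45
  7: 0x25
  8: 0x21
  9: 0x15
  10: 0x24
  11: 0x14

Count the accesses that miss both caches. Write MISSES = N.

  [0] addr=0x45 blk=17 s=1: MISS | VC []
  [1] addr=0x35 blk=13 s=1: MISS | VC [17]
  [2] addr=0x36 blk=13 s=1: L1-HIT | VC [17]
  [3] addr=0x36 blk=13 s=1: L1-HIT | VC [17]
  [4] addr=0x53 blk=20 s=0: MISS | VC [17]
  [5] addr=0x20 blk=8 s=0: MISS | VC [17, 20]
  [6] addr=0x45 blk=17 s=1: VC-HIT | VC [13, 20]
  [7] addr=0x25 blk=9 s=1: MISS | VC [13, 20, 17]
  [8] addr=0x21 blk=8 s=0: L1-HIT | VC [13, 20, 17]
  [9] addr=0x15 blk=5 s=1: MISS | VC [13, 20, 17, 9]
  [10] addr=0x24 blk=9 s=1: VC-HIT | VC [13, 20, 17, 5]
  [11] addr=0x14 blk=5 s=1: VC-HIT | VC [13, 20, 17, 9]

MISSES = 6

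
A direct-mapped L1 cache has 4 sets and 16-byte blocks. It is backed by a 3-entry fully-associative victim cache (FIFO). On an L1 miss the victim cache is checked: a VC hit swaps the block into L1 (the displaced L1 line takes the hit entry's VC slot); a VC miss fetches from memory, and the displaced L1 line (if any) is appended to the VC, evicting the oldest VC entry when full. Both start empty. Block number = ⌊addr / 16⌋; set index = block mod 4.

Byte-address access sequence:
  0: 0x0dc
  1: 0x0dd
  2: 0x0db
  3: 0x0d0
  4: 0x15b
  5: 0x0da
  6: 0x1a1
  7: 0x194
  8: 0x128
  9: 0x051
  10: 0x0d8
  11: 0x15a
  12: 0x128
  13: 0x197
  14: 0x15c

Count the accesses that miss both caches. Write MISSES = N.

MISSES = 7

0: 0xdc (blk 13, set 1) → MISS  vc=[]
1: 0xdd (blk 13, set 1) → L1-HIT  vc=[]
2: 0xdb (blk 13, set 1) → L1-HIT  vc=[]
3: 0xd0 (blk 13, set 1) → L1-HIT  vc=[]
4: 0x15b (blk 21, set 1) → MISS  vc=[13]
5: 0xda (blk 13, set 1) → VC-HIT  vc=[21]
6: 0x1a1 (blk 26, set 2) → MISS  vc=[21]
7: 0x194 (blk 25, set 1) → MISS  vc=[21, 13]
8: 0x128 (blk 18, set 2) → MISS  vc=[21, 13, 26]
9: 0x51 (blk 5, set 1) → MISS  vc=[13, 26, 25]
10: 0xd8 (blk 13, set 1) → VC-HIT  vc=[5, 26, 25]
11: 0x15a (blk 21, set 1) → MISS  vc=[26, 25, 13]
12: 0x128 (blk 18, set 2) → L1-HIT  vc=[26, 25, 13]
13: 0x197 (blk 25, set 1) → VC-HIT  vc=[26, 21, 13]
14: 0x15c (blk 21, set 1) → VC-HIT  vc=[26, 25, 13]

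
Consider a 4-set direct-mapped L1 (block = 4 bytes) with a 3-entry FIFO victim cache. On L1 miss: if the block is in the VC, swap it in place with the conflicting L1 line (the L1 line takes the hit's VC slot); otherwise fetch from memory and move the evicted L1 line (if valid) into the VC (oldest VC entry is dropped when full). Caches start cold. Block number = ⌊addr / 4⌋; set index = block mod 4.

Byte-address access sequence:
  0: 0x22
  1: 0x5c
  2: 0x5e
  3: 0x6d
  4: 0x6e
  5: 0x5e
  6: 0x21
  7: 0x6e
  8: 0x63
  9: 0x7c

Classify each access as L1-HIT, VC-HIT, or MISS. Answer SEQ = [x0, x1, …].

#0 0x22→b8/s0 MISS; vc=[]
#1 0x5c→b23/s3 MISS; vc=[]
#2 0x5e→b23/s3 L1-HIT; vc=[]
#3 0x6d→b27/s3 MISS; vc=[23]
#4 0x6e→b27/s3 L1-HIT; vc=[23]
#5 0x5e→b23/s3 VC-HIT; vc=[27]
#6 0x21→b8/s0 L1-HIT; vc=[27]
#7 0x6e→b27/s3 VC-HIT; vc=[23]
#8 0x63→b24/s0 MISS; vc=[23,8]
#9 0x7c→b31/s3 MISS; vc=[23,8,27]

SEQ = [MISS, MISS, L1-HIT, MISS, L1-HIT, VC-HIT, L1-HIT, VC-HIT, MISS, MISS]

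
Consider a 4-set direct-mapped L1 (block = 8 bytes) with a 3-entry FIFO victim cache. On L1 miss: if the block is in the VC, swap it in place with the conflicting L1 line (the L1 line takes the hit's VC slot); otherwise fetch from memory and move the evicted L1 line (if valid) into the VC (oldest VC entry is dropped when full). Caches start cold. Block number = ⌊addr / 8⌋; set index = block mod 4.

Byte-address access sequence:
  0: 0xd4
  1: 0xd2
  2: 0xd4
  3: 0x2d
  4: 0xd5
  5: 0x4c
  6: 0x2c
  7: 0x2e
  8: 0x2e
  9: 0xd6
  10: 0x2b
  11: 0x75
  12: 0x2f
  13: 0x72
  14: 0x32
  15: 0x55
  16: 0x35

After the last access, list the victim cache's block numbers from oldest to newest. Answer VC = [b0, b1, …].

#0 0xd4→b26/s2 MISS; vc=[]
#1 0xd2→b26/s2 L1-HIT; vc=[]
#2 0xd4→b26/s2 L1-HIT; vc=[]
#3 0x2d→b5/s1 MISS; vc=[]
#4 0xd5→b26/s2 L1-HIT; vc=[]
#5 0x4c→b9/s1 MISS; vc=[5]
#6 0x2c→b5/s1 VC-HIT; vc=[9]
#7 0x2e→b5/s1 L1-HIT; vc=[9]
#8 0x2e→b5/s1 L1-HIT; vc=[9]
#9 0xd6→b26/s2 L1-HIT; vc=[9]
#10 0x2b→b5/s1 L1-HIT; vc=[9]
#11 0x75→b14/s2 MISS; vc=[9,26]
#12 0x2f→b5/s1 L1-HIT; vc=[9,26]
#13 0x72→b14/s2 L1-HIT; vc=[9,26]
#14 0x32→b6/s2 MISS; vc=[9,26,14]
#15 0x55→b10/s2 MISS; vc=[26,14,6]
#16 0x35→b6/s2 VC-HIT; vc=[26,14,10]

VC = [26, 14, 10]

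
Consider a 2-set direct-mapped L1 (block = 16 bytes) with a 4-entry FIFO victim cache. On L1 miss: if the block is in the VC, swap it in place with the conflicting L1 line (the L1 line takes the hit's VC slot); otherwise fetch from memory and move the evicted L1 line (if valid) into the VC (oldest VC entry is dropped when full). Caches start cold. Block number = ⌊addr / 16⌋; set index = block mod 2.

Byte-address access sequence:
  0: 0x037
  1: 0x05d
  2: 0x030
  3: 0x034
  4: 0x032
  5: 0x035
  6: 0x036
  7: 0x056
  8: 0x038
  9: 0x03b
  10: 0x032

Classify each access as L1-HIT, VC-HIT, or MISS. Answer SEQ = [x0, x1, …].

SEQ = [MISS, MISS, VC-HIT, L1-HIT, L1-HIT, L1-HIT, L1-HIT, VC-HIT, VC-HIT, L1-HIT, L1-HIT]

0: 0x37 (blk 3, set 1) → MISS  vc=[]
1: 0x5d (blk 5, set 1) → MISS  vc=[3]
2: 0x30 (blk 3, set 1) → VC-HIT  vc=[5]
3: 0x34 (blk 3, set 1) → L1-HIT  vc=[5]
4: 0x32 (blk 3, set 1) → L1-HIT  vc=[5]
5: 0x35 (blk 3, set 1) → L1-HIT  vc=[5]
6: 0x36 (blk 3, set 1) → L1-HIT  vc=[5]
7: 0x56 (blk 5, set 1) → VC-HIT  vc=[3]
8: 0x38 (blk 3, set 1) → VC-HIT  vc=[5]
9: 0x3b (blk 3, set 1) → L1-HIT  vc=[5]
10: 0x32 (blk 3, set 1) → L1-HIT  vc=[5]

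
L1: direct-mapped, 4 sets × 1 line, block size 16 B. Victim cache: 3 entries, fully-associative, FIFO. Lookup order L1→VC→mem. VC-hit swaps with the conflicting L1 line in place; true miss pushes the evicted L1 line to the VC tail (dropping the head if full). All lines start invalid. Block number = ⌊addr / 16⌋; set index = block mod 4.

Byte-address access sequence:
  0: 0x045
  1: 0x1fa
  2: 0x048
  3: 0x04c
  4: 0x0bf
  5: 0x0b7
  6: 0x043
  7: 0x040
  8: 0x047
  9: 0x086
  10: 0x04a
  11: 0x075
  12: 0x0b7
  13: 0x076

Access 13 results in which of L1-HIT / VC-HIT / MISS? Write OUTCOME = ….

OUTCOME = VC-HIT

  [0] addr=0x45 blk=4 s=0: MISS | VC []
  [1] addr=0x1fa blk=31 s=3: MISS | VC []
  [2] addr=0x48 blk=4 s=0: L1-HIT | VC []
  [3] addr=0x4c blk=4 s=0: L1-HIT | VC []
  [4] addr=0xbf blk=11 s=3: MISS | VC [31]
  [5] addr=0xb7 blk=11 s=3: L1-HIT | VC [31]
  [6] addr=0x43 blk=4 s=0: L1-HIT | VC [31]
  [7] addr=0x40 blk=4 s=0: L1-HIT | VC [31]
  [8] addr=0x47 blk=4 s=0: L1-HIT | VC [31]
  [9] addr=0x86 blk=8 s=0: MISS | VC [31, 4]
  [10] addr=0x4a blk=4 s=0: VC-HIT | VC [31, 8]
  [11] addr=0x75 blk=7 s=3: MISS | VC [31, 8, 11]
  [12] addr=0xb7 blk=11 s=3: VC-HIT | VC [31, 8, 7]
  [13] addr=0x76 blk=7 s=3: VC-HIT | VC [31, 8, 11]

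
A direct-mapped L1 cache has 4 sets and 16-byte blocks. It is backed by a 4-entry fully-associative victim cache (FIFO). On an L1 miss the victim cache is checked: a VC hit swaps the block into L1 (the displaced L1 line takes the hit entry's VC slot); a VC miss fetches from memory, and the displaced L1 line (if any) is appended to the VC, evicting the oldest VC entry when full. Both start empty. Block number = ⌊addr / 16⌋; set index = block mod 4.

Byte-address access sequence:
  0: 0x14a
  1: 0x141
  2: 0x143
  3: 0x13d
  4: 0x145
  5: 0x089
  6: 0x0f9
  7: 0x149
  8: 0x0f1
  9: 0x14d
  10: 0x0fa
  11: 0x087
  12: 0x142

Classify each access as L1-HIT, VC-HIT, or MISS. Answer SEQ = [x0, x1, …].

  [0] addr=0x14a blk=20 s=0: MISS | VC []
  [1] addr=0x141 blk=20 s=0: L1-HIT | VC []
  [2] addr=0x143 blk=20 s=0: L1-HIT | VC []
  [3] addr=0x13d blk=19 s=3: MISS | VC []
  [4] addr=0x145 blk=20 s=0: L1-HIT | VC []
  [5] addr=0x89 blk=8 s=0: MISS | VC [20]
  [6] addr=0xf9 blk=15 s=3: MISS | VC [20, 19]
  [7] addr=0x149 blk=20 s=0: VC-HIT | VC [8, 19]
  [8] addr=0xf1 blk=15 s=3: L1-HIT | VC [8, 19]
  [9] addr=0x14d blk=20 s=0: L1-HIT | VC [8, 19]
  [10] addr=0xfa blk=15 s=3: L1-HIT | VC [8, 19]
  [11] addr=0x87 blk=8 s=0: VC-HIT | VC [20, 19]
  [12] addr=0x142 blk=20 s=0: VC-HIT | VC [8, 19]

SEQ = [MISS, L1-HIT, L1-HIT, MISS, L1-HIT, MISS, MISS, VC-HIT, L1-HIT, L1-HIT, L1-HIT, VC-HIT, VC-HIT]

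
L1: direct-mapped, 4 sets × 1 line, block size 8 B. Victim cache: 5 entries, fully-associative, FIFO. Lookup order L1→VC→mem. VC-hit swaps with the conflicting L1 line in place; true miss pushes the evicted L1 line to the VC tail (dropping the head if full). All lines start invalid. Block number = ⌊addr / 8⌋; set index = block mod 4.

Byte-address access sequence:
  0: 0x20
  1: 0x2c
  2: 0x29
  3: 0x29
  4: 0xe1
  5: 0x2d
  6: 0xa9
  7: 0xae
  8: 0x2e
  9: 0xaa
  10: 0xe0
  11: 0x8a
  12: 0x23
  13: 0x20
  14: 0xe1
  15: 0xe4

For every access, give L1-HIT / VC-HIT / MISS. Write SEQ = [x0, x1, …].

SEQ = [MISS, MISS, L1-HIT, L1-HIT, MISS, L1-HIT, MISS, L1-HIT, VC-HIT, VC-HIT, L1-HIT, MISS, VC-HIT, L1-HIT, VC-HIT, L1-HIT]

#0 0x20→b4/s0 MISS; vc=[]
#1 0x2c→b5/s1 MISS; vc=[]
#2 0x29→b5/s1 L1-HIT; vc=[]
#3 0x29→b5/s1 L1-HIT; vc=[]
#4 0xe1→b28/s0 MISS; vc=[4]
#5 0x2d→b5/s1 L1-HIT; vc=[4]
#6 0xa9→b21/s1 MISS; vc=[4,5]
#7 0xae→b21/s1 L1-HIT; vc=[4,5]
#8 0x2e→b5/s1 VC-HIT; vc=[4,21]
#9 0xaa→b21/s1 VC-HIT; vc=[4,5]
#10 0xe0→b28/s0 L1-HIT; vc=[4,5]
#11 0x8a→b17/s1 MISS; vc=[4,5,21]
#12 0x23→b4/s0 VC-HIT; vc=[28,5,21]
#13 0x20→b4/s0 L1-HIT; vc=[28,5,21]
#14 0xe1→b28/s0 VC-HIT; vc=[4,5,21]
#15 0xe4→b28/s0 L1-HIT; vc=[4,5,21]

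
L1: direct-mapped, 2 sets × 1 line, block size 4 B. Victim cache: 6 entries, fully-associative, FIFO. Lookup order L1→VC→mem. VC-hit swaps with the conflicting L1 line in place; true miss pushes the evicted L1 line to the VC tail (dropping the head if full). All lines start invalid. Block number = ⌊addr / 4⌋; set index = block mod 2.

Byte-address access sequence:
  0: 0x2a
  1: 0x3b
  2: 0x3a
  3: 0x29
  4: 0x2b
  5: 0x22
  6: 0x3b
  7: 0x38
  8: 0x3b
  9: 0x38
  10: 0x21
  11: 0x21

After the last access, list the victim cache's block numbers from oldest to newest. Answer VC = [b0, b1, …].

VC = [14, 10]

0: 0x2a (blk 10, set 0) → MISS  vc=[]
1: 0x3b (blk 14, set 0) → MISS  vc=[10]
2: 0x3a (blk 14, set 0) → L1-HIT  vc=[10]
3: 0x29 (blk 10, set 0) → VC-HIT  vc=[14]
4: 0x2b (blk 10, set 0) → L1-HIT  vc=[14]
5: 0x22 (blk 8, set 0) → MISS  vc=[14, 10]
6: 0x3b (blk 14, set 0) → VC-HIT  vc=[8, 10]
7: 0x38 (blk 14, set 0) → L1-HIT  vc=[8, 10]
8: 0x3b (blk 14, set 0) → L1-HIT  vc=[8, 10]
9: 0x38 (blk 14, set 0) → L1-HIT  vc=[8, 10]
10: 0x21 (blk 8, set 0) → VC-HIT  vc=[14, 10]
11: 0x21 (blk 8, set 0) → L1-HIT  vc=[14, 10]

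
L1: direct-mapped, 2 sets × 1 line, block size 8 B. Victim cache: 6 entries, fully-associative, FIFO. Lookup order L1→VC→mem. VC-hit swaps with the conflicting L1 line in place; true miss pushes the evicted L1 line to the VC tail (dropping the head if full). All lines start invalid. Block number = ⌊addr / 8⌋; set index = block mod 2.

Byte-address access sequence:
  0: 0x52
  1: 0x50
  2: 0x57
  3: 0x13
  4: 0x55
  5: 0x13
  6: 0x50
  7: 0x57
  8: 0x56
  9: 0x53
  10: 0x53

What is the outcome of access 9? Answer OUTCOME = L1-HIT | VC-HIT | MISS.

OUTCOME = L1-HIT

#0 0x52→b10/s0 MISS; vc=[]
#1 0x50→b10/s0 L1-HIT; vc=[]
#2 0x57→b10/s0 L1-HIT; vc=[]
#3 0x13→b2/s0 MISS; vc=[10]
#4 0x55→b10/s0 VC-HIT; vc=[2]
#5 0x13→b2/s0 VC-HIT; vc=[10]
#6 0x50→b10/s0 VC-HIT; vc=[2]
#7 0x57→b10/s0 L1-HIT; vc=[2]
#8 0x56→b10/s0 L1-HIT; vc=[2]
#9 0x53→b10/s0 L1-HIT; vc=[2]
#10 0x53→b10/s0 L1-HIT; vc=[2]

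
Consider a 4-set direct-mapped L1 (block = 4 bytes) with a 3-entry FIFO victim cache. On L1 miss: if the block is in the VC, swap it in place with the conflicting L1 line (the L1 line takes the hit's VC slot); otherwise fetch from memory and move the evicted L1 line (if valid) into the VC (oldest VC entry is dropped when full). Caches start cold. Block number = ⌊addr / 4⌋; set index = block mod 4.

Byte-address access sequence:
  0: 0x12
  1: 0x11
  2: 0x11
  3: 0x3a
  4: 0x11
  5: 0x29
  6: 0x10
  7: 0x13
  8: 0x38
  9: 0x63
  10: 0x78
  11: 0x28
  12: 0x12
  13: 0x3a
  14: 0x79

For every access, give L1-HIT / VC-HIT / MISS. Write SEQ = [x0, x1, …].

SEQ = [MISS, L1-HIT, L1-HIT, MISS, L1-HIT, MISS, L1-HIT, L1-HIT, VC-HIT, MISS, MISS, VC-HIT, VC-HIT, VC-HIT, VC-HIT]

0: 0x12 (blk 4, set 0) → MISS  vc=[]
1: 0x11 (blk 4, set 0) → L1-HIT  vc=[]
2: 0x11 (blk 4, set 0) → L1-HIT  vc=[]
3: 0x3a (blk 14, set 2) → MISS  vc=[]
4: 0x11 (blk 4, set 0) → L1-HIT  vc=[]
5: 0x29 (blk 10, set 2) → MISS  vc=[14]
6: 0x10 (blk 4, set 0) → L1-HIT  vc=[14]
7: 0x13 (blk 4, set 0) → L1-HIT  vc=[14]
8: 0x38 (blk 14, set 2) → VC-HIT  vc=[10]
9: 0x63 (blk 24, set 0) → MISS  vc=[10, 4]
10: 0x78 (blk 30, set 2) → MISS  vc=[10, 4, 14]
11: 0x28 (blk 10, set 2) → VC-HIT  vc=[30, 4, 14]
12: 0x12 (blk 4, set 0) → VC-HIT  vc=[30, 24, 14]
13: 0x3a (blk 14, set 2) → VC-HIT  vc=[30, 24, 10]
14: 0x79 (blk 30, set 2) → VC-HIT  vc=[14, 24, 10]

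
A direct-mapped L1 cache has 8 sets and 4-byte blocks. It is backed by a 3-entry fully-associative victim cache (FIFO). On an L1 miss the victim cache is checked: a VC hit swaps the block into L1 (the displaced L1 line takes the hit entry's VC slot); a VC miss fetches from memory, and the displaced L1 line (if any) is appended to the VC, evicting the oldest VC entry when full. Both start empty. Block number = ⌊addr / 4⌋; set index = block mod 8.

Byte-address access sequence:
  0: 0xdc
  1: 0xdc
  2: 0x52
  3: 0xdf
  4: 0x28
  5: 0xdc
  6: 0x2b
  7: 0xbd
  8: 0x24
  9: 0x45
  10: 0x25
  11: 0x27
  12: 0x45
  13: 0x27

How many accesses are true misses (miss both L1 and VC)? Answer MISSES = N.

MISSES = 6

0: 0xdc (blk 55, set 7) → MISS  vc=[]
1: 0xdc (blk 55, set 7) → L1-HIT  vc=[]
2: 0x52 (blk 20, set 4) → MISS  vc=[]
3: 0xdf (blk 55, set 7) → L1-HIT  vc=[]
4: 0x28 (blk 10, set 2) → MISS  vc=[]
5: 0xdc (blk 55, set 7) → L1-HIT  vc=[]
6: 0x2b (blk 10, set 2) → L1-HIT  vc=[]
7: 0xbd (blk 47, set 7) → MISS  vc=[55]
8: 0x24 (blk 9, set 1) → MISS  vc=[55]
9: 0x45 (blk 17, set 1) → MISS  vc=[55, 9]
10: 0x25 (blk 9, set 1) → VC-HIT  vc=[55, 17]
11: 0x27 (blk 9, set 1) → L1-HIT  vc=[55, 17]
12: 0x45 (blk 17, set 1) → VC-HIT  vc=[55, 9]
13: 0x27 (blk 9, set 1) → VC-HIT  vc=[55, 17]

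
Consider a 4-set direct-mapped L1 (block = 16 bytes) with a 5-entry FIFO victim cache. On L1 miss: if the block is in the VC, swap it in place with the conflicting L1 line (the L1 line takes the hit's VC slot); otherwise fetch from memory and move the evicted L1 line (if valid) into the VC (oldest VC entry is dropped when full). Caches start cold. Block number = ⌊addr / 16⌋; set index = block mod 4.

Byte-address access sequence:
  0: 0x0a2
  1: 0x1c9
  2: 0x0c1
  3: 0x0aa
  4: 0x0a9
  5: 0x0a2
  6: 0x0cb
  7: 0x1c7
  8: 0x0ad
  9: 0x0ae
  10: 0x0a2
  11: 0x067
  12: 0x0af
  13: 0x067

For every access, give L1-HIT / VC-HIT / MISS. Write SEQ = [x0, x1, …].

  [0] addr=0xa2 blk=10 s=2: MISS | VC []
  [1] addr=0x1c9 blk=28 s=0: MISS | VC []
  [2] addr=0xc1 blk=12 s=0: MISS | VC [28]
  [3] addr=0xaa blk=10 s=2: L1-HIT | VC [28]
  [4] addr=0xa9 blk=10 s=2: L1-HIT | VC [28]
  [5] addr=0xa2 blk=10 s=2: L1-HIT | VC [28]
  [6] addr=0xcb blk=12 s=0: L1-HIT | VC [28]
  [7] addr=0x1c7 blk=28 s=0: VC-HIT | VC [12]
  [8] addr=0xad blk=10 s=2: L1-HIT | VC [12]
  [9] addr=0xae blk=10 s=2: L1-HIT | VC [12]
  [10] addr=0xa2 blk=10 s=2: L1-HIT | VC [12]
  [11] addr=0x67 blk=6 s=2: MISS | VC [12, 10]
  [12] addr=0xaf blk=10 s=2: VC-HIT | VC [12, 6]
  [13] addr=0x67 blk=6 s=2: VC-HIT | VC [12, 10]

SEQ = [MISS, MISS, MISS, L1-HIT, L1-HIT, L1-HIT, L1-HIT, VC-HIT, L1-HIT, L1-HIT, L1-HIT, MISS, VC-HIT, VC-HIT]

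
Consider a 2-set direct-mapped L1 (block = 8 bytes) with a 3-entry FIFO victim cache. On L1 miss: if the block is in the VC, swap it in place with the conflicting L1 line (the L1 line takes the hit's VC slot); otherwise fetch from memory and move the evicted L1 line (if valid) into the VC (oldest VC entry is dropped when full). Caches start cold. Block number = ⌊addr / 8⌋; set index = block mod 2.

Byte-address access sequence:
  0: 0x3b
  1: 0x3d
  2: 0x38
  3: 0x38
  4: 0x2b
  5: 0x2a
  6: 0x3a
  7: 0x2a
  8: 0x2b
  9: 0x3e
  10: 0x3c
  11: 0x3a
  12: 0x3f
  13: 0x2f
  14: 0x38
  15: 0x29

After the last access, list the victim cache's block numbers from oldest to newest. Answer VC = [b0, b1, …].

VC = [7]

#0 0x3b→b7/s1 MISS; vc=[]
#1 0x3d→b7/s1 L1-HIT; vc=[]
#2 0x38→b7/s1 L1-HIT; vc=[]
#3 0x38→b7/s1 L1-HIT; vc=[]
#4 0x2b→b5/s1 MISS; vc=[7]
#5 0x2a→b5/s1 L1-HIT; vc=[7]
#6 0x3a→b7/s1 VC-HIT; vc=[5]
#7 0x2a→b5/s1 VC-HIT; vc=[7]
#8 0x2b→b5/s1 L1-HIT; vc=[7]
#9 0x3e→b7/s1 VC-HIT; vc=[5]
#10 0x3c→b7/s1 L1-HIT; vc=[5]
#11 0x3a→b7/s1 L1-HIT; vc=[5]
#12 0x3f→b7/s1 L1-HIT; vc=[5]
#13 0x2f→b5/s1 VC-HIT; vc=[7]
#14 0x38→b7/s1 VC-HIT; vc=[5]
#15 0x29→b5/s1 VC-HIT; vc=[7]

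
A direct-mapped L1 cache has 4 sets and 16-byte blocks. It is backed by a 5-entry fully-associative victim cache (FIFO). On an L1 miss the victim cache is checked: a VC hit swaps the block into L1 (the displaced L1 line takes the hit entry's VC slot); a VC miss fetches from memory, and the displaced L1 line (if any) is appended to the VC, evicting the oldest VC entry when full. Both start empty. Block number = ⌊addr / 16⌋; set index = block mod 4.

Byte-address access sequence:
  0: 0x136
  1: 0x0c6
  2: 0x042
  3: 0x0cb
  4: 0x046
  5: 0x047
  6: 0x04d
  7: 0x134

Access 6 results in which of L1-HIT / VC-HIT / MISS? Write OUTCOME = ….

OUTCOME = L1-HIT

#0 0x136→b19/s3 MISS; vc=[]
#1 0xc6→b12/s0 MISS; vc=[]
#2 0x42→b4/s0 MISS; vc=[12]
#3 0xcb→b12/s0 VC-HIT; vc=[4]
#4 0x46→b4/s0 VC-HIT; vc=[12]
#5 0x47→b4/s0 L1-HIT; vc=[12]
#6 0x4d→b4/s0 L1-HIT; vc=[12]
#7 0x134→b19/s3 L1-HIT; vc=[12]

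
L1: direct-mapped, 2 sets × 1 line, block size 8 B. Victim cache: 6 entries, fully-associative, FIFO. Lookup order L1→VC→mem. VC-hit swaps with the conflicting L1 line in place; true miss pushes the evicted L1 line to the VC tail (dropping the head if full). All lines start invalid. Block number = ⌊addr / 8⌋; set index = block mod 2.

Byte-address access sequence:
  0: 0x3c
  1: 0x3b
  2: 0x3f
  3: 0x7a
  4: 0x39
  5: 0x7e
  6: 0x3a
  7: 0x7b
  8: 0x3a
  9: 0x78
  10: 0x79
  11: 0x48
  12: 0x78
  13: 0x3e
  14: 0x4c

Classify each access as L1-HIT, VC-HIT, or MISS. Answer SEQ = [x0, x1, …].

  [0] addr=0x3c blk=7 s=1: MISS | VC []
  [1] addr=0x3b blk=7 s=1: L1-HIT | VC []
  [2] addr=0x3f blk=7 s=1: L1-HIT | VC []
  [3] addr=0x7a blk=15 s=1: MISS | VC [7]
  [4] addr=0x39 blk=7 s=1: VC-HIT | VC [15]
  [5] addr=0x7e blk=15 s=1: VC-HIT | VC [7]
  [6] addr=0x3a blk=7 s=1: VC-HIT | VC [15]
  [7] addr=0x7b blk=15 s=1: VC-HIT | VC [7]
  [8] addr=0x3a blk=7 s=1: VC-HIT | VC [15]
  [9] addr=0x78 blk=15 s=1: VC-HIT | VC [7]
  [10] addr=0x79 blk=15 s=1: L1-HIT | VC [7]
  [11] addr=0x48 blk=9 s=1: MISS | VC [7, 15]
  [12] addr=0x78 blk=15 s=1: VC-HIT | VC [7, 9]
  [13] addr=0x3e blk=7 s=1: VC-HIT | VC [15, 9]
  [14] addr=0x4c blk=9 s=1: VC-HIT | VC [15, 7]

SEQ = [MISS, L1-HIT, L1-HIT, MISS, VC-HIT, VC-HIT, VC-HIT, VC-HIT, VC-HIT, VC-HIT, L1-HIT, MISS, VC-HIT, VC-HIT, VC-HIT]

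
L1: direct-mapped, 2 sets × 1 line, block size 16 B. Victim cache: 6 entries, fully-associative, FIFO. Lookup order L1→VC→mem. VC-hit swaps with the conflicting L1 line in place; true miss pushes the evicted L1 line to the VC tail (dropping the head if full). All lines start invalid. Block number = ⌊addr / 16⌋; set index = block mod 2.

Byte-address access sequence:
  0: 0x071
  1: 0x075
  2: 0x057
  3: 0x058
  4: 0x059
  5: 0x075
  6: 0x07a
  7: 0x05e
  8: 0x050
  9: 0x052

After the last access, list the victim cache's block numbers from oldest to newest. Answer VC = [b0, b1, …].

VC = [7]

#0 0x71→b7/s1 MISS; vc=[]
#1 0x75→b7/s1 L1-HIT; vc=[]
#2 0x57→b5/s1 MISS; vc=[7]
#3 0x58→b5/s1 L1-HIT; vc=[7]
#4 0x59→b5/s1 L1-HIT; vc=[7]
#5 0x75→b7/s1 VC-HIT; vc=[5]
#6 0x7a→b7/s1 L1-HIT; vc=[5]
#7 0x5e→b5/s1 VC-HIT; vc=[7]
#8 0x50→b5/s1 L1-HIT; vc=[7]
#9 0x52→b5/s1 L1-HIT; vc=[7]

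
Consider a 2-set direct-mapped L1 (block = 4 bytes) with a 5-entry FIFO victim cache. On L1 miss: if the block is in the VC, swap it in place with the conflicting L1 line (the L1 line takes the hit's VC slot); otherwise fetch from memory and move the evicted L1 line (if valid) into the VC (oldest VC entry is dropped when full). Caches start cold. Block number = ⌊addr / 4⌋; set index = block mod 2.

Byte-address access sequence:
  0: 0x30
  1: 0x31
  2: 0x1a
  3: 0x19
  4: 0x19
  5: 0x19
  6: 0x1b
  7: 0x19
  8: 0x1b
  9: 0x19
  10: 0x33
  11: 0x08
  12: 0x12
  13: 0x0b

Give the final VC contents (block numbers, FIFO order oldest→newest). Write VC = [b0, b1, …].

VC = [6, 12, 4]

0: 0x30 (blk 12, set 0) → MISS  vc=[]
1: 0x31 (blk 12, set 0) → L1-HIT  vc=[]
2: 0x1a (blk 6, set 0) → MISS  vc=[12]
3: 0x19 (blk 6, set 0) → L1-HIT  vc=[12]
4: 0x19 (blk 6, set 0) → L1-HIT  vc=[12]
5: 0x19 (blk 6, set 0) → L1-HIT  vc=[12]
6: 0x1b (blk 6, set 0) → L1-HIT  vc=[12]
7: 0x19 (blk 6, set 0) → L1-HIT  vc=[12]
8: 0x1b (blk 6, set 0) → L1-HIT  vc=[12]
9: 0x19 (blk 6, set 0) → L1-HIT  vc=[12]
10: 0x33 (blk 12, set 0) → VC-HIT  vc=[6]
11: 0x8 (blk 2, set 0) → MISS  vc=[6, 12]
12: 0x12 (blk 4, set 0) → MISS  vc=[6, 12, 2]
13: 0xb (blk 2, set 0) → VC-HIT  vc=[6, 12, 4]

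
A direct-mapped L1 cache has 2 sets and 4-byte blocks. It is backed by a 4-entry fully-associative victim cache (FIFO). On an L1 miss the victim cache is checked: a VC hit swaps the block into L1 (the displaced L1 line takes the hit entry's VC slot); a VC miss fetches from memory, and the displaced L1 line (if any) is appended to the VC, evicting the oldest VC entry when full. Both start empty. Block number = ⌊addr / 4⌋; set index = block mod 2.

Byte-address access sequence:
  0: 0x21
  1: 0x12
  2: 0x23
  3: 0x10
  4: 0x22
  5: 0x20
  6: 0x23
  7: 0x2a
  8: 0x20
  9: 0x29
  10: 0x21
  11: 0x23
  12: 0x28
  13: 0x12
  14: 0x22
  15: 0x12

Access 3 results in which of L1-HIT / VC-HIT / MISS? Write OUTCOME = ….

OUTCOME = VC-HIT

0: 0x21 (blk 8, set 0) → MISS  vc=[]
1: 0x12 (blk 4, set 0) → MISS  vc=[8]
2: 0x23 (blk 8, set 0) → VC-HIT  vc=[4]
3: 0x10 (blk 4, set 0) → VC-HIT  vc=[8]
4: 0x22 (blk 8, set 0) → VC-HIT  vc=[4]
5: 0x20 (blk 8, set 0) → L1-HIT  vc=[4]
6: 0x23 (blk 8, set 0) → L1-HIT  vc=[4]
7: 0x2a (blk 10, set 0) → MISS  vc=[4, 8]
8: 0x20 (blk 8, set 0) → VC-HIT  vc=[4, 10]
9: 0x29 (blk 10, set 0) → VC-HIT  vc=[4, 8]
10: 0x21 (blk 8, set 0) → VC-HIT  vc=[4, 10]
11: 0x23 (blk 8, set 0) → L1-HIT  vc=[4, 10]
12: 0x28 (blk 10, set 0) → VC-HIT  vc=[4, 8]
13: 0x12 (blk 4, set 0) → VC-HIT  vc=[10, 8]
14: 0x22 (blk 8, set 0) → VC-HIT  vc=[10, 4]
15: 0x12 (blk 4, set 0) → VC-HIT  vc=[10, 8]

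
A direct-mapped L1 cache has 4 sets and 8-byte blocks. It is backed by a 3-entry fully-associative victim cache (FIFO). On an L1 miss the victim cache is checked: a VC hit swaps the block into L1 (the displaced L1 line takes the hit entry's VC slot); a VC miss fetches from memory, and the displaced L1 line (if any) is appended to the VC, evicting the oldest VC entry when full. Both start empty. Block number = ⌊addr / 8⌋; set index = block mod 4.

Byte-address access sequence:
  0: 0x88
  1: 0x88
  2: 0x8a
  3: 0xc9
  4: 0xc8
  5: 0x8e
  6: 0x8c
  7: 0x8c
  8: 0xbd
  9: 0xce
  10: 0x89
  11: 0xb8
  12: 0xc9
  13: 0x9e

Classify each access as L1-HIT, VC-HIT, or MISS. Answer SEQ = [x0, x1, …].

SEQ = [MISS, L1-HIT, L1-HIT, MISS, L1-HIT, VC-HIT, L1-HIT, L1-HIT, MISS, VC-HIT, VC-HIT, L1-HIT, VC-HIT, MISS]

0: 0x88 (blk 17, set 1) → MISS  vc=[]
1: 0x88 (blk 17, set 1) → L1-HIT  vc=[]
2: 0x8a (blk 17, set 1) → L1-HIT  vc=[]
3: 0xc9 (blk 25, set 1) → MISS  vc=[17]
4: 0xc8 (blk 25, set 1) → L1-HIT  vc=[17]
5: 0x8e (blk 17, set 1) → VC-HIT  vc=[25]
6: 0x8c (blk 17, set 1) → L1-HIT  vc=[25]
7: 0x8c (blk 17, set 1) → L1-HIT  vc=[25]
8: 0xbd (blk 23, set 3) → MISS  vc=[25]
9: 0xce (blk 25, set 1) → VC-HIT  vc=[17]
10: 0x89 (blk 17, set 1) → VC-HIT  vc=[25]
11: 0xb8 (blk 23, set 3) → L1-HIT  vc=[25]
12: 0xc9 (blk 25, set 1) → VC-HIT  vc=[17]
13: 0x9e (blk 19, set 3) → MISS  vc=[17, 23]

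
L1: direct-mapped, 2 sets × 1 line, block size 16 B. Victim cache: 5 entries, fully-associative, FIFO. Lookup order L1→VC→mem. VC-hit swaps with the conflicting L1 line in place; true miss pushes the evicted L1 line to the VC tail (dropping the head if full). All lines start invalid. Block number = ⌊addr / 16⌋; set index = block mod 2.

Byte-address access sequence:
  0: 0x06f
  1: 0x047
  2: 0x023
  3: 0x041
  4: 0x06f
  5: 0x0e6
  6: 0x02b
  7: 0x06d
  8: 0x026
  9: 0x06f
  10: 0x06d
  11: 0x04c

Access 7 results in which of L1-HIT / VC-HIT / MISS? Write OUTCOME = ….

OUTCOME = VC-HIT

  [0] addr=0x6f blk=6 s=0: MISS | VC []
  [1] addr=0x47 blk=4 s=0: MISS | VC [6]
  [2] addr=0x23 blk=2 s=0: MISS | VC [6, 4]
  [3] addr=0x41 blk=4 s=0: VC-HIT | VC [6, 2]
  [4] addr=0x6f blk=6 s=0: VC-HIT | VC [4, 2]
  [5] addr=0xe6 blk=14 s=0: MISS | VC [4, 2, 6]
  [6] addr=0x2b blk=2 s=0: VC-HIT | VC [4, 14, 6]
  [7] addr=0x6d blk=6 s=0: VC-HIT | VC [4, 14, 2]
  [8] addr=0x26 blk=2 s=0: VC-HIT | VC [4, 14, 6]
  [9] addr=0x6f blk=6 s=0: VC-HIT | VC [4, 14, 2]
  [10] addr=0x6d blk=6 s=0: L1-HIT | VC [4, 14, 2]
  [11] addr=0x4c blk=4 s=0: VC-HIT | VC [6, 14, 2]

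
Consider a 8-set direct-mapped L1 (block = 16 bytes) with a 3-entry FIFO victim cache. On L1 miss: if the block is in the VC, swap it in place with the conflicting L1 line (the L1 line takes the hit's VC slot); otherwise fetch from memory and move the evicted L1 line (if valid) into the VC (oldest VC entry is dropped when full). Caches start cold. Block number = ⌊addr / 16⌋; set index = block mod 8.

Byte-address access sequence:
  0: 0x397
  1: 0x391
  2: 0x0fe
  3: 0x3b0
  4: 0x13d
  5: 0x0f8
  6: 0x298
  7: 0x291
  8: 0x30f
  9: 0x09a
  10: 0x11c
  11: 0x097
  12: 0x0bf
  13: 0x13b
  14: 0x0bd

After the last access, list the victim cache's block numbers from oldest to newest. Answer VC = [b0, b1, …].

0: 0x397 (blk 57, set 1) → MISS  vc=[]
1: 0x391 (blk 57, set 1) → L1-HIT  vc=[]
2: 0xfe (blk 15, set 7) → MISS  vc=[]
3: 0x3b0 (blk 59, set 3) → MISS  vc=[]
4: 0x13d (blk 19, set 3) → MISS  vc=[59]
5: 0xf8 (blk 15, set 7) → L1-HIT  vc=[59]
6: 0x298 (blk 41, set 1) → MISS  vc=[59, 57]
7: 0x291 (blk 41, set 1) → L1-HIT  vc=[59, 57]
8: 0x30f (blk 48, set 0) → MISS  vc=[59, 57]
9: 0x9a (blk 9, set 1) → MISS  vc=[59, 57, 41]
10: 0x11c (blk 17, set 1) → MISS  vc=[57, 41, 9]
11: 0x97 (blk 9, set 1) → VC-HIT  vc=[57, 41, 17]
12: 0xbf (blk 11, set 3) → MISS  vc=[41, 17, 19]
13: 0x13b (blk 19, set 3) → VC-HIT  vc=[41, 17, 11]
14: 0xbd (blk 11, set 3) → VC-HIT  vc=[41, 17, 19]

VC = [41, 17, 19]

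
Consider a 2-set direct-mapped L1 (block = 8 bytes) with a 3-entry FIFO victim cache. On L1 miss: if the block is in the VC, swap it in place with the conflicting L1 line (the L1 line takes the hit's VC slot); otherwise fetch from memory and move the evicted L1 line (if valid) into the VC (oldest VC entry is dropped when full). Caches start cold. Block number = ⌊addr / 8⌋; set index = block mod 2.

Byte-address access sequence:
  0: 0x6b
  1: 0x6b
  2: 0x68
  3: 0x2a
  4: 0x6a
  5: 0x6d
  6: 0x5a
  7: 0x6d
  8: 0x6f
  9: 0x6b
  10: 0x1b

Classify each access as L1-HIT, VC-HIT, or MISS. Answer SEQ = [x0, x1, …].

#0 0x6b→b13/s1 MISS; vc=[]
#1 0x6b→b13/s1 L1-HIT; vc=[]
#2 0x68→b13/s1 L1-HIT; vc=[]
#3 0x2a→b5/s1 MISS; vc=[13]
#4 0x6a→b13/s1 VC-HIT; vc=[5]
#5 0x6d→b13/s1 L1-HIT; vc=[5]
#6 0x5a→b11/s1 MISS; vc=[5,13]
#7 0x6d→b13/s1 VC-HIT; vc=[5,11]
#8 0x6f→b13/s1 L1-HIT; vc=[5,11]
#9 0x6b→b13/s1 L1-HIT; vc=[5,11]
#10 0x1b→b3/s1 MISS; vc=[5,11,13]

SEQ = [MISS, L1-HIT, L1-HIT, MISS, VC-HIT, L1-HIT, MISS, VC-HIT, L1-HIT, L1-HIT, MISS]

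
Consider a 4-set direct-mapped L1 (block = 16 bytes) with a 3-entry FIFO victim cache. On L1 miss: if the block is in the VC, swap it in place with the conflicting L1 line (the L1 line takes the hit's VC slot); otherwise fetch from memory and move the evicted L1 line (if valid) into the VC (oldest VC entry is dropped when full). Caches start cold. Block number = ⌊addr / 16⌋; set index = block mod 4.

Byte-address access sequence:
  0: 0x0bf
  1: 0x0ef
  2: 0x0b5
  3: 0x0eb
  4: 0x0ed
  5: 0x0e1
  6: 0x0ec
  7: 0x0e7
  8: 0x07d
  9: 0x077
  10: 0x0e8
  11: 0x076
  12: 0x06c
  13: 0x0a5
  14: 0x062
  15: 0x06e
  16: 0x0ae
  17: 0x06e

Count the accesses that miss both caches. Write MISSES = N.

MISSES = 5

  [0] addr=0xbf blk=11 s=3: MISS | VC []
  [1] addr=0xef blk=14 s=2: MISS | VC []
  [2] addr=0xb5 blk=11 s=3: L1-HIT | VC []
  [3] addr=0xeb blk=14 s=2: L1-HIT | VC []
  [4] addr=0xed blk=14 s=2: L1-HIT | VC []
  [5] addr=0xe1 blk=14 s=2: L1-HIT | VC []
  [6] addr=0xec blk=14 s=2: L1-HIT | VC []
  [7] addr=0xe7 blk=14 s=2: L1-HIT | VC []
  [8] addr=0x7d blk=7 s=3: MISS | VC [11]
  [9] addr=0x77 blk=7 s=3: L1-HIT | VC [11]
  [10] addr=0xe8 blk=14 s=2: L1-HIT | VC [11]
  [11] addr=0x76 blk=7 s=3: L1-HIT | VC [11]
  [12] addr=0x6c blk=6 s=2: MISS | VC [11, 14]
  [13] addr=0xa5 blk=10 s=2: MISS | VC [11, 14, 6]
  [14] addr=0x62 blk=6 s=2: VC-HIT | VC [11, 14, 10]
  [15] addr=0x6e blk=6 s=2: L1-HIT | VC [11, 14, 10]
  [16] addr=0xae blk=10 s=2: VC-HIT | VC [11, 14, 6]
  [17] addr=0x6e blk=6 s=2: VC-HIT | VC [11, 14, 10]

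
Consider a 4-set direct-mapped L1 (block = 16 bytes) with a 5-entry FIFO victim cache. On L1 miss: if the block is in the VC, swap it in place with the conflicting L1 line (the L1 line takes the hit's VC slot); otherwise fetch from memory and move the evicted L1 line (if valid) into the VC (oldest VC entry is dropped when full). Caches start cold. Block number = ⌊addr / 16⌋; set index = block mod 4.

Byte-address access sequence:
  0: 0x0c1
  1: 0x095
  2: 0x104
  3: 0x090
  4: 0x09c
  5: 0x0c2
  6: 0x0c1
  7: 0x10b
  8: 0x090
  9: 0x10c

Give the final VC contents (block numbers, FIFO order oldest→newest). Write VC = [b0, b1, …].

#0 0xc1→b12/s0 MISS; vc=[]
#1 0x95→b9/s1 MISS; vc=[]
#2 0x104→b16/s0 MISS; vc=[12]
#3 0x90→b9/s1 L1-HIT; vc=[12]
#4 0x9c→b9/s1 L1-HIT; vc=[12]
#5 0xc2→b12/s0 VC-HIT; vc=[16]
#6 0xc1→b12/s0 L1-HIT; vc=[16]
#7 0x10b→b16/s0 VC-HIT; vc=[12]
#8 0x90→b9/s1 L1-HIT; vc=[12]
#9 0x10c→b16/s0 L1-HIT; vc=[12]

VC = [12]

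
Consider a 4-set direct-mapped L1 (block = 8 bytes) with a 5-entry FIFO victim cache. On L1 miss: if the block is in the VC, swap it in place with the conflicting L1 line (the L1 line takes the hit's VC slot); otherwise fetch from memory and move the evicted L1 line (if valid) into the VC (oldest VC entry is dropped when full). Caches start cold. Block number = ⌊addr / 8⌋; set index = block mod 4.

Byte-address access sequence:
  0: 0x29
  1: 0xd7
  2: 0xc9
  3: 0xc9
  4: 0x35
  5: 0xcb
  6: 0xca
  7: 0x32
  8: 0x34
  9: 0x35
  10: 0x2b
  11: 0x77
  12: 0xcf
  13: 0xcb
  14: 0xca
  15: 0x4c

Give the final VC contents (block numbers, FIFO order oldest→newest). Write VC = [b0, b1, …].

VC = [5, 26, 6, 25]

0: 0x29 (blk 5, set 1) → MISS  vc=[]
1: 0xd7 (blk 26, set 2) → MISS  vc=[]
2: 0xc9 (blk 25, set 1) → MISS  vc=[5]
3: 0xc9 (blk 25, set 1) → L1-HIT  vc=[5]
4: 0x35 (blk 6, set 2) → MISS  vc=[5, 26]
5: 0xcb (blk 25, set 1) → L1-HIT  vc=[5, 26]
6: 0xca (blk 25, set 1) → L1-HIT  vc=[5, 26]
7: 0x32 (blk 6, set 2) → L1-HIT  vc=[5, 26]
8: 0x34 (blk 6, set 2) → L1-HIT  vc=[5, 26]
9: 0x35 (blk 6, set 2) → L1-HIT  vc=[5, 26]
10: 0x2b (blk 5, set 1) → VC-HIT  vc=[25, 26]
11: 0x77 (blk 14, set 2) → MISS  vc=[25, 26, 6]
12: 0xcf (blk 25, set 1) → VC-HIT  vc=[5, 26, 6]
13: 0xcb (blk 25, set 1) → L1-HIT  vc=[5, 26, 6]
14: 0xca (blk 25, set 1) → L1-HIT  vc=[5, 26, 6]
15: 0x4c (blk 9, set 1) → MISS  vc=[5, 26, 6, 25]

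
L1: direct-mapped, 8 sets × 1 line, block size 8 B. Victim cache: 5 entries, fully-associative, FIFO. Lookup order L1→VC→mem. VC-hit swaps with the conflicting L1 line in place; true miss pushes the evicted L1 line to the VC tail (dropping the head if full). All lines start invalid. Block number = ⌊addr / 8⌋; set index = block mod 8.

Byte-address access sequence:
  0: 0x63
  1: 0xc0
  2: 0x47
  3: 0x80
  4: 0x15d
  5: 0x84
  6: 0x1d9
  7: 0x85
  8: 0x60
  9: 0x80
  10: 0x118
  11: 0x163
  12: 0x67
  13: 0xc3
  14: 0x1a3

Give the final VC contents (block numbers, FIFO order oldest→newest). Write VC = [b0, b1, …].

#0 0x63→b12/s4 MISS; vc=[]
#1 0xc0→b24/s0 MISS; vc=[]
#2 0x47→b8/s0 MISS; vc=[24]
#3 0x80→b16/s0 MISS; vc=[24,8]
#4 0x15d→b43/s3 MISS; vc=[24,8]
#5 0x84→b16/s0 L1-HIT; vc=[24,8]
#6 0x1d9→b59/s3 MISS; vc=[24,8,43]
#7 0x85→b16/s0 L1-HIT; vc=[24,8,43]
#8 0x60→b12/s4 L1-HIT; vc=[24,8,43]
#9 0x80→b16/s0 L1-HIT; vc=[24,8,43]
#10 0x118→b35/s3 MISS; vc=[24,8,43,59]
#11 0x163→b44/s4 MISS; vc=[24,8,43,59,12]
#12 0x67→b12/s4 VC-HIT; vc=[24,8,43,59,44]
#13 0xc3→b24/s0 VC-HIT; vc=[16,8,43,59,44]
#14 0x1a3→b52/s4 MISS; vc=[8,43,59,44,12]

VC = [8, 43, 59, 44, 12]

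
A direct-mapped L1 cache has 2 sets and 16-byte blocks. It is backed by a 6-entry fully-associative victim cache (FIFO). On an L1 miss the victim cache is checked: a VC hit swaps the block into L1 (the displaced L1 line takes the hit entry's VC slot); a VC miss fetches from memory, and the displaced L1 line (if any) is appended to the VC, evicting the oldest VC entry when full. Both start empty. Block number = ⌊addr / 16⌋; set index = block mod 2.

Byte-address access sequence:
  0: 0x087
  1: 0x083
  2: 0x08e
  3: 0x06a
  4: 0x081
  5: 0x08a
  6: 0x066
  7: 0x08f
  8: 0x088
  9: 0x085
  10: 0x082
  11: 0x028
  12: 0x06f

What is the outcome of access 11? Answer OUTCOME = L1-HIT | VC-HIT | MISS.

0: 0x87 (blk 8, set 0) → MISS  vc=[]
1: 0x83 (blk 8, set 0) → L1-HIT  vc=[]
2: 0x8e (blk 8, set 0) → L1-HIT  vc=[]
3: 0x6a (blk 6, set 0) → MISS  vc=[8]
4: 0x81 (blk 8, set 0) → VC-HIT  vc=[6]
5: 0x8a (blk 8, set 0) → L1-HIT  vc=[6]
6: 0x66 (blk 6, set 0) → VC-HIT  vc=[8]
7: 0x8f (blk 8, set 0) → VC-HIT  vc=[6]
8: 0x88 (blk 8, set 0) → L1-HIT  vc=[6]
9: 0x85 (blk 8, set 0) → L1-HIT  vc=[6]
10: 0x82 (blk 8, set 0) → L1-HIT  vc=[6]
11: 0x28 (blk 2, set 0) → MISS  vc=[6, 8]
12: 0x6f (blk 6, set 0) → VC-HIT  vc=[2, 8]

OUTCOME = MISS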